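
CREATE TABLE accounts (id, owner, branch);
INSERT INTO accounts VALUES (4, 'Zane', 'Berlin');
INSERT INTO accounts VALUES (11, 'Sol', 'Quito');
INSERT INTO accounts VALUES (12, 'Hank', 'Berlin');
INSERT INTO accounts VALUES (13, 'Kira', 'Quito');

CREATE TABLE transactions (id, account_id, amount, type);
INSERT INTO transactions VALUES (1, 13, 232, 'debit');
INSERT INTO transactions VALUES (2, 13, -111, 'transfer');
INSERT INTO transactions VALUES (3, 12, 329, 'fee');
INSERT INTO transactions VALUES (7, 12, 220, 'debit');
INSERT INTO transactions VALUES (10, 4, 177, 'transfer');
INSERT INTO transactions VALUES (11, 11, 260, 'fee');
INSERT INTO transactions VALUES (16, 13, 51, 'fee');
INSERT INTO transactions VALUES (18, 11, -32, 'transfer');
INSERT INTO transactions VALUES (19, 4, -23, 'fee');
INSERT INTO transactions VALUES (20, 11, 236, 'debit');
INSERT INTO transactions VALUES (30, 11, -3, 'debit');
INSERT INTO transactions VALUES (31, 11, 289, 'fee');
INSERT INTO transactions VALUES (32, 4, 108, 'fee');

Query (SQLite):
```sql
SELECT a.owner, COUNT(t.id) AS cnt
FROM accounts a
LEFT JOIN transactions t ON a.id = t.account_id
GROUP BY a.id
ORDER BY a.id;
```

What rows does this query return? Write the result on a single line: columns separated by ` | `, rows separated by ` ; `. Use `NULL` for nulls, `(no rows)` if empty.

Zane | 3 ; Sol | 5 ; Hank | 2 ; Kira | 3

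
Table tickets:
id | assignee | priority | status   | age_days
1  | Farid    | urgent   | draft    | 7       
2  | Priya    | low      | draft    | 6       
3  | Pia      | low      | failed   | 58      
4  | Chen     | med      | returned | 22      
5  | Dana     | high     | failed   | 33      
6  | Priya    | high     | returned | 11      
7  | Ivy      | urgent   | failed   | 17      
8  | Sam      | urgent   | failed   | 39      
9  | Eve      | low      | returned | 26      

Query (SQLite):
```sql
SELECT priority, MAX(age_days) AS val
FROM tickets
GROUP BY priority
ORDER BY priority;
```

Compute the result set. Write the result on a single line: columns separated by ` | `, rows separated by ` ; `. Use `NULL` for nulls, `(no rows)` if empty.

high | 33 ; low | 58 ; med | 22 ; urgent | 39

Partition tickets by priority; compute MAX(age_days) within each group.
  high: ids {5, 6} → MAX(age_days)=33
  low: ids {2, 3, 9} → MAX(age_days)=58
  med: ids {4} → MAX(age_days)=22
  urgent: ids {1, 7, 8} → MAX(age_days)=39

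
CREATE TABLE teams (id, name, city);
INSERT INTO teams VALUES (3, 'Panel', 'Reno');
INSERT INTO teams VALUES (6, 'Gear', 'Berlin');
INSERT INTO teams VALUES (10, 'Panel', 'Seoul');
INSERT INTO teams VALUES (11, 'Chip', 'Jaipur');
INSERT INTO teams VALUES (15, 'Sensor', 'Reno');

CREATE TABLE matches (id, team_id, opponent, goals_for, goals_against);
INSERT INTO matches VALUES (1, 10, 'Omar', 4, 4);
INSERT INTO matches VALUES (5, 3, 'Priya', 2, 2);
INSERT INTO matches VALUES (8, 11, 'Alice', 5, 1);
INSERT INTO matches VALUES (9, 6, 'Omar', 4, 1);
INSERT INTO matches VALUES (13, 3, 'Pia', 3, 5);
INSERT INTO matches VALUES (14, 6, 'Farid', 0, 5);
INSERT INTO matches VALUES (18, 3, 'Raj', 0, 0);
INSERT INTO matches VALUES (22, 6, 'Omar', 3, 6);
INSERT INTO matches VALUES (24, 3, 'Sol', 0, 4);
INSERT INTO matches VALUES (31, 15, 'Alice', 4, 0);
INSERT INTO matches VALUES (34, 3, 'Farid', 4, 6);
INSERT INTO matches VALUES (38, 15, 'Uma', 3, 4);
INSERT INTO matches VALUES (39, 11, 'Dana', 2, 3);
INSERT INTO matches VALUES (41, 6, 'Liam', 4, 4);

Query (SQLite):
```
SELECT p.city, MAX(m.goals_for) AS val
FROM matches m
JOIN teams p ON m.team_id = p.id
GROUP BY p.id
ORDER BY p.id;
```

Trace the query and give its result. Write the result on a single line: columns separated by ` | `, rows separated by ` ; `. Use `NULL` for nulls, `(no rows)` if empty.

Join each matches row to its teams via team_id.
Group joined rows by teams.id; compute MAX(m.goals_for) per group.
  3: ids {5, 13, 18, 24, 34} → MAX(m.goals_for)=4
  6: ids {9, 14, 22, 41} → MAX(m.goals_for)=4
  10: ids {1} → MAX(m.goals_for)=4
  11: ids {8, 39} → MAX(m.goals_for)=5
  15: ids {31, 38} → MAX(m.goals_for)=4

Reno | 4 ; Berlin | 4 ; Seoul | 4 ; Jaipur | 5 ; Reno | 4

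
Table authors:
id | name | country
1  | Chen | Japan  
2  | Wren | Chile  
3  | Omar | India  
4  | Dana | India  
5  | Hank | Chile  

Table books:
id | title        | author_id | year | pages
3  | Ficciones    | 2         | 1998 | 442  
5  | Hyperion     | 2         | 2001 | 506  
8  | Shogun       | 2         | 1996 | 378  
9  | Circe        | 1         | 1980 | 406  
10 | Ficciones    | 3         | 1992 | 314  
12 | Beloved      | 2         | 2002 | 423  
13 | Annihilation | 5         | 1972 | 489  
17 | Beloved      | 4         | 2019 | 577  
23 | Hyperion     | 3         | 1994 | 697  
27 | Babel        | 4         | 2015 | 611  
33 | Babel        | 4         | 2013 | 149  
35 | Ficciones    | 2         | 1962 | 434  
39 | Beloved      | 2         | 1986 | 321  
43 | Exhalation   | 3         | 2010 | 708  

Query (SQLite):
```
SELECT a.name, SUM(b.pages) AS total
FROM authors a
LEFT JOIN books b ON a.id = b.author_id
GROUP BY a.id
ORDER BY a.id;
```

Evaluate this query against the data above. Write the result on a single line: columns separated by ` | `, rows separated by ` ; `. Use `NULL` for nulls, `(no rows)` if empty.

LEFT JOIN keeps every authors row; unmatched ones get NULL for books columns.
Group by authors.id and compute SUM(b.pages). SUM over an all-NULL group is NULL.
  1: ids {9} → SUM(b.pages)=406
  2: ids {3, 5, 8, 12, 35, 39} → SUM(b.pages)=2504
  3: ids {10, 23, 43} → SUM(b.pages)=1719
  4: ids {17, 27, 33} → SUM(b.pages)=1337
  5: ids {13} → SUM(b.pages)=489

Chen | 406 ; Wren | 2504 ; Omar | 1719 ; Dana | 1337 ; Hank | 489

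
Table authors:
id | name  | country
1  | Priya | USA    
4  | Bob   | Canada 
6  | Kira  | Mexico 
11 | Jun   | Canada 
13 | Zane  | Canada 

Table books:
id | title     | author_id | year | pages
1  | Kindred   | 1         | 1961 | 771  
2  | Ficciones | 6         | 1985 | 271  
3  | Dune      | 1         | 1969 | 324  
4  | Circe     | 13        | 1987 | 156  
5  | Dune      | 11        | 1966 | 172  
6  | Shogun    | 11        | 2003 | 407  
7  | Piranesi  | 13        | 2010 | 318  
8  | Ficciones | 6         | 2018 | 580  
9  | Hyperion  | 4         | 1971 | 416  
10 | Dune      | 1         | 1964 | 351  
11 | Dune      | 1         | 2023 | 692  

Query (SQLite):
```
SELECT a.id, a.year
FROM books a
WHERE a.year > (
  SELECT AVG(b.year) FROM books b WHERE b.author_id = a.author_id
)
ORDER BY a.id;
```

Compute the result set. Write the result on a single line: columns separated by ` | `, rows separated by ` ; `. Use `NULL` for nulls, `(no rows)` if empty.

6 | 2003 ; 7 | 2010 ; 8 | 2018 ; 11 | 2023

For each books row a, compute AVG(year) over rows sharing a.author_id.
Keep row a if a.year > that per-group AVG.
  author_id=1: AVG(year) = 1979.25
  author_id=4: AVG(year) = 1971.0
  author_id=6: AVG(year) = 2001.5
  author_id=11: AVG(year) = 1984.5
  author_id=13: AVG(year) = 1998.5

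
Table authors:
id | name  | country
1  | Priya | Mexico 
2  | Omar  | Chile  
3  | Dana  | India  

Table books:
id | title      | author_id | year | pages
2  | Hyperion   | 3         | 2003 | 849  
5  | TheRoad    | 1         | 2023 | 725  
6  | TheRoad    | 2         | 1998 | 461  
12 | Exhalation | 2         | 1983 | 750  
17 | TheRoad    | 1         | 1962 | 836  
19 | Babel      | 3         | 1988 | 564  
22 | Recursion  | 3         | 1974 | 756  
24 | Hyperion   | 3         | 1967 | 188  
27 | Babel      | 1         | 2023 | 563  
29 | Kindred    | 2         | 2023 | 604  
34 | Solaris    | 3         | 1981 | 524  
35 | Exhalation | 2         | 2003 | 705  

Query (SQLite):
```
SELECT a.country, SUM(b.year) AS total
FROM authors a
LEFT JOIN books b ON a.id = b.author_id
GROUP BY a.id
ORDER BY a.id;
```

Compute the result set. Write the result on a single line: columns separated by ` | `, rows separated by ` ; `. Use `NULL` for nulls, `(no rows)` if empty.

LEFT JOIN keeps every authors row; unmatched ones get NULL for books columns.
Group by authors.id and compute SUM(b.year). SUM over an all-NULL group is NULL.
  1: ids {5, 17, 27} → SUM(b.year)=6008
  2: ids {6, 12, 29, 35} → SUM(b.year)=8007
  3: ids {2, 19, 22, 24, 34} → SUM(b.year)=9913

Mexico | 6008 ; Chile | 8007 ; India | 9913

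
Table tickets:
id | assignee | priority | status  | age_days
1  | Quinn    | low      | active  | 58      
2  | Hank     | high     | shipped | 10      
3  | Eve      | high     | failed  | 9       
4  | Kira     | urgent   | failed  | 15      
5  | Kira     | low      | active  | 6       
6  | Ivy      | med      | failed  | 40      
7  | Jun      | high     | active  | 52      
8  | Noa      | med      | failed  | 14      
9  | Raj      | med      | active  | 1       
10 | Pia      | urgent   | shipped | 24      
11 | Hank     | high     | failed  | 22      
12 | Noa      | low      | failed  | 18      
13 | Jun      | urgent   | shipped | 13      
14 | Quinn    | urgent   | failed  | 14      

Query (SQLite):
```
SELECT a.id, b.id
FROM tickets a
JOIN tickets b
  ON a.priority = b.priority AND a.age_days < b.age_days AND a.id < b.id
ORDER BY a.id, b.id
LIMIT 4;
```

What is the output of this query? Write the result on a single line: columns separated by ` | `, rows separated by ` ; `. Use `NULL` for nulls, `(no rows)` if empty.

2 | 7 ; 2 | 11 ; 3 | 7 ; 3 | 11

Pairs (a,b) with same priority, a.age_days < b.age_days, a.id < b.id.
priority groups: high:{2,3,7,11} low:{1,5,12} med:{6,8,9} urgent:{4,10,13,14}
Ordered by (a.id, b.id); first 4.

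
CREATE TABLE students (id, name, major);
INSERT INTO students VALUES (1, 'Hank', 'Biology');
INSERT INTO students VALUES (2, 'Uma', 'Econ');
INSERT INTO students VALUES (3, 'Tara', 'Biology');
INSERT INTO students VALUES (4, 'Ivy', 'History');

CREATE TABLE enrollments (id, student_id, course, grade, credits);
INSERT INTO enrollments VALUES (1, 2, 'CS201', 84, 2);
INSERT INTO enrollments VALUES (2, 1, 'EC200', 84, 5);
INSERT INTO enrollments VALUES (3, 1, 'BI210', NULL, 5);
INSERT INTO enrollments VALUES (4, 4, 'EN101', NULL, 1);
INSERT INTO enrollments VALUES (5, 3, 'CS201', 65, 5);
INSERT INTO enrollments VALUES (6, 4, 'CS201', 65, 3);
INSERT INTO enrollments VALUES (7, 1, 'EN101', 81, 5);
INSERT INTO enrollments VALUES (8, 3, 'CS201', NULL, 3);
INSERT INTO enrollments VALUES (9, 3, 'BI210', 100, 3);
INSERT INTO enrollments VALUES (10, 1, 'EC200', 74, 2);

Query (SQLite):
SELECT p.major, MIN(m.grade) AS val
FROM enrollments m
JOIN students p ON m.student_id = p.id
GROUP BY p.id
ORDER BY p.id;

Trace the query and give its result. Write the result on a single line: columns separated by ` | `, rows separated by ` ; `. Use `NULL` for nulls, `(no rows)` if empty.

Join each enrollments row to its students via student_id.
Group joined rows by students.id; compute MIN(m.grade) per group.
  1: ids {2, 3, 7, 10} → MIN(m.grade)=74
  2: ids {1} → MIN(m.grade)=84
  3: ids {5, 8, 9} → MIN(m.grade)=65
  4: ids {4, 6} → MIN(m.grade)=65

Biology | 74 ; Econ | 84 ; Biology | 65 ; History | 65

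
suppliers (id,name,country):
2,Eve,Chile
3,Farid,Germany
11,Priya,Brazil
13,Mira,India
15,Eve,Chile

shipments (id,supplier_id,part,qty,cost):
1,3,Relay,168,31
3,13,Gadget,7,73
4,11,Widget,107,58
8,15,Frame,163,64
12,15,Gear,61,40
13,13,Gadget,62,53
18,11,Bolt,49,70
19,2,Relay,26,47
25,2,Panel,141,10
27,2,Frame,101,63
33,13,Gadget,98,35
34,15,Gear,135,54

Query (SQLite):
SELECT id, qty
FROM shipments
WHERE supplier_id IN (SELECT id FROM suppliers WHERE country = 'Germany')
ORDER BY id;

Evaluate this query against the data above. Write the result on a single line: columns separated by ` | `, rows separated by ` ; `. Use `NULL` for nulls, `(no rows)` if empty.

1 | 168

Inner query: suppliers.id where country = 'Germany'.
Outer: keep shipments rows whose supplier_id is in that set.
Inner query → {3}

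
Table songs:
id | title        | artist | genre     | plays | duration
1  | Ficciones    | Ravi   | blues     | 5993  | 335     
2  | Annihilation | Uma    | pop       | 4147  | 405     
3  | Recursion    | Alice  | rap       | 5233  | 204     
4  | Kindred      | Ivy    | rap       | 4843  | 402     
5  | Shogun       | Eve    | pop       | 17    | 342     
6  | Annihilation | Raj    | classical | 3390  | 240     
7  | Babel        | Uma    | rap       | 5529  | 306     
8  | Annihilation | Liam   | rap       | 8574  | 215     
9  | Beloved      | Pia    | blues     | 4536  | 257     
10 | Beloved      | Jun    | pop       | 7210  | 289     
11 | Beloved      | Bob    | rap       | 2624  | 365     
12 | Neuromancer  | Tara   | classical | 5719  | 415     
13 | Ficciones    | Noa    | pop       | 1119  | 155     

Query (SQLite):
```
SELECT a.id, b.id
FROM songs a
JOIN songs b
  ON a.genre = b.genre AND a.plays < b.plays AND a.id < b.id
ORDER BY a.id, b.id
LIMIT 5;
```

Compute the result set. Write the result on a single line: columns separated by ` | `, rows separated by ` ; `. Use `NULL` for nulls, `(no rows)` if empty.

Pairs (a,b) with same genre, a.plays < b.plays, a.id < b.id.
genre groups: blues:{1,9} classical:{6,12} pop:{2,5,10,13} rap:{3,4,7,8,11}
Ordered by (a.id, b.id); first 5.

2 | 10 ; 3 | 7 ; 3 | 8 ; 4 | 7 ; 4 | 8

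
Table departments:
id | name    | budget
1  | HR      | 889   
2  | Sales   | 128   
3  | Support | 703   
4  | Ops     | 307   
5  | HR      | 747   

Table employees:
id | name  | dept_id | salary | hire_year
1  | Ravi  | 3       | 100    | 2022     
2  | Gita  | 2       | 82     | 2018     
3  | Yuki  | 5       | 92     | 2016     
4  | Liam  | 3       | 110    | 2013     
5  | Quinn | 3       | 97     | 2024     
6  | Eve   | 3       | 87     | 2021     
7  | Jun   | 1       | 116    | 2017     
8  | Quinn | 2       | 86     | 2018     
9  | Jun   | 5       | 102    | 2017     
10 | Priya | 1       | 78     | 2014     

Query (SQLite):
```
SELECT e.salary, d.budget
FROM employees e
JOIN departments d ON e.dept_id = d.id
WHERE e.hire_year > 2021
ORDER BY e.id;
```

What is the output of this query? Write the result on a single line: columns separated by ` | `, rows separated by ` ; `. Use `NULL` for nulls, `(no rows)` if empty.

100 | 703 ; 97 | 703

Each employees row matches the departments row where dept_id = departments.id.
Then keep rows with e.hire_year > 2021.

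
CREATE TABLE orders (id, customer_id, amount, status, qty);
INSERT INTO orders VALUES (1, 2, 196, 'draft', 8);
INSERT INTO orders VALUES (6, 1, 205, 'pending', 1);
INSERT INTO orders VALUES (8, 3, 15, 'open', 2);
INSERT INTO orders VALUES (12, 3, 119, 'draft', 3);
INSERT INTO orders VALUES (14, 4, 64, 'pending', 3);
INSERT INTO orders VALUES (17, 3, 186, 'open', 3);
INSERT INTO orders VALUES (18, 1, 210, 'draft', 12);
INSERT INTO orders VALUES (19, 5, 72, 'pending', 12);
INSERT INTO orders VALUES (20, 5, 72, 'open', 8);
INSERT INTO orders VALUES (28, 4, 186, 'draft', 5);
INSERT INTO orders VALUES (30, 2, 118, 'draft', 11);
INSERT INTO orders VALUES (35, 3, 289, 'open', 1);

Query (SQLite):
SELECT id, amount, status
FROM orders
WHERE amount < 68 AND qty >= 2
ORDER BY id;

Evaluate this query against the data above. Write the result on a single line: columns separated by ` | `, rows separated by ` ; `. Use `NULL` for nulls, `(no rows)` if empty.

8 | 15 | open ; 14 | 64 | pending

amount < 68: ids {8, 14}
qty >= 2: ids {1, 8, 12, 14, 17, 18, 19, 20, 28, 30}
Combine with AND.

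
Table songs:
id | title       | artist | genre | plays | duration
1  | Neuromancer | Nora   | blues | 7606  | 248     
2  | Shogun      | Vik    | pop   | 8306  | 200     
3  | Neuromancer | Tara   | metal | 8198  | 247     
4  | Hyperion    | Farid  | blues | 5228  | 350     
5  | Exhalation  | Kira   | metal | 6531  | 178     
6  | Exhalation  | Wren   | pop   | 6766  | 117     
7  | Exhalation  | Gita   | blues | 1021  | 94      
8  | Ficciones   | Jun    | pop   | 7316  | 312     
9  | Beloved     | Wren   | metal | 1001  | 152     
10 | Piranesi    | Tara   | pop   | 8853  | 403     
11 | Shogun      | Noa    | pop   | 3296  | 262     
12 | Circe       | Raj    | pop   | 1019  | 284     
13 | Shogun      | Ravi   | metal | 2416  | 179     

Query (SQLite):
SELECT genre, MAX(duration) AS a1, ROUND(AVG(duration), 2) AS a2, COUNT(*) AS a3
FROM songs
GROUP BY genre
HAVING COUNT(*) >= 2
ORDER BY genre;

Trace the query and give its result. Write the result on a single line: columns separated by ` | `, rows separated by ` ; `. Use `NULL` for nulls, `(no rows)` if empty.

blues | 350 | 230.67 | 3 ; metal | 247 | 189 | 4 ; pop | 403 | 263 | 6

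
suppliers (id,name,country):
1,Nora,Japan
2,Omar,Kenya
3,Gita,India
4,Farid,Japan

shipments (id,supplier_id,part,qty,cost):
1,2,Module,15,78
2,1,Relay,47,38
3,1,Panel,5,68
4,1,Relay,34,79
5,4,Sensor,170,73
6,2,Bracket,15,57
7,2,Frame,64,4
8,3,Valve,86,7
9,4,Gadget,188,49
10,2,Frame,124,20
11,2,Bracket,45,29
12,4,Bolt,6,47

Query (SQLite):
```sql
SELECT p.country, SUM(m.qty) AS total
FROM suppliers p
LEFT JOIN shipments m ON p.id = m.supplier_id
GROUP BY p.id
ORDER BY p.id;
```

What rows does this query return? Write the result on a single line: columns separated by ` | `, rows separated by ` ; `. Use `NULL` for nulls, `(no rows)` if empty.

LEFT JOIN keeps every suppliers row; unmatched ones get NULL for shipments columns.
Group by suppliers.id and compute SUM(m.qty). SUM over an all-NULL group is NULL.
  1: ids {2, 3, 4} → SUM(m.qty)=86
  2: ids {1, 6, 7, 10, 11} → SUM(m.qty)=263
  3: ids {8} → SUM(m.qty)=86
  4: ids {5, 9, 12} → SUM(m.qty)=364

Japan | 86 ; Kenya | 263 ; India | 86 ; Japan | 364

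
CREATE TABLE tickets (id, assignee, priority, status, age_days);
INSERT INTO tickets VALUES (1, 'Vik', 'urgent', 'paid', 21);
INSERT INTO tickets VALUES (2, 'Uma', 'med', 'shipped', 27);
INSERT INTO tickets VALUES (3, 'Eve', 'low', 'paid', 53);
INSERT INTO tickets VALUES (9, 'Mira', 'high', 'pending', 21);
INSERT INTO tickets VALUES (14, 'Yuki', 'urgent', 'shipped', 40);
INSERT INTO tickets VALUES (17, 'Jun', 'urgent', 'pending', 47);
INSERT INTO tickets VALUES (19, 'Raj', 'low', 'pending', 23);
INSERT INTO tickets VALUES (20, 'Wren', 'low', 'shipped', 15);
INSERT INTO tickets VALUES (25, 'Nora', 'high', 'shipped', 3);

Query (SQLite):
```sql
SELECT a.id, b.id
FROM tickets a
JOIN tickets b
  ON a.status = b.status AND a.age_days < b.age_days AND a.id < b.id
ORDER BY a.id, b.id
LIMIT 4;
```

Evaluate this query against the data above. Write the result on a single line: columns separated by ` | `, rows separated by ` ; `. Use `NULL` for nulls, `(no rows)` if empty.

1 | 3 ; 2 | 14 ; 9 | 17 ; 9 | 19

Pairs (a,b) with same status, a.age_days < b.age_days, a.id < b.id.
status groups: paid:{1,3} pending:{9,17,19} shipped:{2,14,20,25}
Ordered by (a.id, b.id); first 4.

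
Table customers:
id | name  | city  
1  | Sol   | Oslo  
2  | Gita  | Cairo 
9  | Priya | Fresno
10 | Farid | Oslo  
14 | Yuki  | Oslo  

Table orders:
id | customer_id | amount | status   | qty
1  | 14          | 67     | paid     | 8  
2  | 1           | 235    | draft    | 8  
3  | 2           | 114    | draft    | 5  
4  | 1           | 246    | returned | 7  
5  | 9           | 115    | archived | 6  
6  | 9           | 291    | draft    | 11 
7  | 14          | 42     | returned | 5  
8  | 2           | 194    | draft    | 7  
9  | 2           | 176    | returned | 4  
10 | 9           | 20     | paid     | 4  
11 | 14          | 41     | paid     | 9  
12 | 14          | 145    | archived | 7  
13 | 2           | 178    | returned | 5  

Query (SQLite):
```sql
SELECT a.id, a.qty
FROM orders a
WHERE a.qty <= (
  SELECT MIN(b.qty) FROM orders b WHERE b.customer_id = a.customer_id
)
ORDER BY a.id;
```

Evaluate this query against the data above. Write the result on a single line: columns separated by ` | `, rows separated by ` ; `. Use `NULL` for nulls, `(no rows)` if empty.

4 | 7 ; 7 | 5 ; 9 | 4 ; 10 | 4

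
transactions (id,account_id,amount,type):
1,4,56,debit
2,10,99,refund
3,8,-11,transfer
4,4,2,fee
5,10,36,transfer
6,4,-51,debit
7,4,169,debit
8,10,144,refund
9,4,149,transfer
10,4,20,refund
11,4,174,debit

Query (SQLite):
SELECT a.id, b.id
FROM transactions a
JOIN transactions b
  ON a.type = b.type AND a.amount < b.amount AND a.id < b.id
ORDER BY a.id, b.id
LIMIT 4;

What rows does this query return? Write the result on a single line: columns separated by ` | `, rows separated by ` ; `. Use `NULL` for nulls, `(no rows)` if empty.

1 | 7 ; 1 | 11 ; 2 | 8 ; 3 | 5

Pairs (a,b) with same type, a.amount < b.amount, a.id < b.id.
type groups: debit:{1,6,7,11} fee:{4} refund:{2,8,10} transfer:{3,5,9}
Ordered by (a.id, b.id); first 4.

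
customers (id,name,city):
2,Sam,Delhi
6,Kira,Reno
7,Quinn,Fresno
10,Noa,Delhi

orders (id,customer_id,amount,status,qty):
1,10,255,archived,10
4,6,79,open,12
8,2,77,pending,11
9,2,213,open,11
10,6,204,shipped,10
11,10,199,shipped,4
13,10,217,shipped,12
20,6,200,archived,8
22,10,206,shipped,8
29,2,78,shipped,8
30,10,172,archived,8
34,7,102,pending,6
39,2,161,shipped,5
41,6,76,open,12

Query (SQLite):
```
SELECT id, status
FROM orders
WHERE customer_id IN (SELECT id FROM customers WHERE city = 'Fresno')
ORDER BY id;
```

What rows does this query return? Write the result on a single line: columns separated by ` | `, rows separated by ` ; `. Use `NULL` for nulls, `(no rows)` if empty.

Inner query: customers.id where city = 'Fresno'.
Outer: keep orders rows whose customer_id is in that set.
Inner query → {7}

34 | pending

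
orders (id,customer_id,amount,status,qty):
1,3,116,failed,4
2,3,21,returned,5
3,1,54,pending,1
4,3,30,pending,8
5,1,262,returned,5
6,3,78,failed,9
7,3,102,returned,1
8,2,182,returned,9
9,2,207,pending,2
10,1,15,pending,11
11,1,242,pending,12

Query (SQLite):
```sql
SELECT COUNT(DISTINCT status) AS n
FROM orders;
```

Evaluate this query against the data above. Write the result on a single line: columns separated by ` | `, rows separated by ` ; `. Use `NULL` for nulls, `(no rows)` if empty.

Count distinct non-NULL status values.

3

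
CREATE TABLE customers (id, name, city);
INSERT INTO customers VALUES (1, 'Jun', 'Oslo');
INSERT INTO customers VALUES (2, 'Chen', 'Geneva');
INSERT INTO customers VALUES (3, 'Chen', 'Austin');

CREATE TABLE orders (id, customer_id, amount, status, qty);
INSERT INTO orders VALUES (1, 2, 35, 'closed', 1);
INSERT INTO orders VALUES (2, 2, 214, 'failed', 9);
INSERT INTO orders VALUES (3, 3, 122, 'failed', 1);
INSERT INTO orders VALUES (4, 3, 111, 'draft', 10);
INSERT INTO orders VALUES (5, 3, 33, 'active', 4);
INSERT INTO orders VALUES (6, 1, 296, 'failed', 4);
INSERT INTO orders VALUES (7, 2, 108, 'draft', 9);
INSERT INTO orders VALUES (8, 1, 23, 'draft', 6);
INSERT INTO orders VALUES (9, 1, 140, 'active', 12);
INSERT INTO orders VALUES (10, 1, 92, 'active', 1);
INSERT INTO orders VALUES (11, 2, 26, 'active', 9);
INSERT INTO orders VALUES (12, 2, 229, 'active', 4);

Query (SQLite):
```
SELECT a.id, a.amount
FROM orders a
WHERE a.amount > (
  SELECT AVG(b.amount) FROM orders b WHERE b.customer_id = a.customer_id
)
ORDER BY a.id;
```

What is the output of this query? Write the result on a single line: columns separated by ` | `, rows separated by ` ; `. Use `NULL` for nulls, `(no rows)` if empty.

2 | 214 ; 3 | 122 ; 4 | 111 ; 6 | 296 ; 9 | 140 ; 12 | 229

For each orders row a, compute AVG(amount) over rows sharing a.customer_id.
Keep row a if a.amount > that per-group AVG.
  customer_id=1: AVG(amount) = 137.75
  customer_id=2: AVG(amount) = 122.4
  customer_id=3: AVG(amount) = 88.666667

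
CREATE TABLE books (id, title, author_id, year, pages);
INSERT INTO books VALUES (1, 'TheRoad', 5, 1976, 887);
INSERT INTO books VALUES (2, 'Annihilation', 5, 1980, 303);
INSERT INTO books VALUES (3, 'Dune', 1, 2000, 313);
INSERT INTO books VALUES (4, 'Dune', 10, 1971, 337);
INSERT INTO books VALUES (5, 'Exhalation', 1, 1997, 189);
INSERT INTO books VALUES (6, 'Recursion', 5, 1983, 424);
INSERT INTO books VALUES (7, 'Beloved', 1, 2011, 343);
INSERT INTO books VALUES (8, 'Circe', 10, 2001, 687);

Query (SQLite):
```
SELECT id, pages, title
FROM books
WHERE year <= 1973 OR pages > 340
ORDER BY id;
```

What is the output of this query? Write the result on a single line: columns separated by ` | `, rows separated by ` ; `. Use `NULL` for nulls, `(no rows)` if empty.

1 | 887 | TheRoad ; 4 | 337 | Dune ; 6 | 424 | Recursion ; 7 | 343 | Beloved ; 8 | 687 | Circe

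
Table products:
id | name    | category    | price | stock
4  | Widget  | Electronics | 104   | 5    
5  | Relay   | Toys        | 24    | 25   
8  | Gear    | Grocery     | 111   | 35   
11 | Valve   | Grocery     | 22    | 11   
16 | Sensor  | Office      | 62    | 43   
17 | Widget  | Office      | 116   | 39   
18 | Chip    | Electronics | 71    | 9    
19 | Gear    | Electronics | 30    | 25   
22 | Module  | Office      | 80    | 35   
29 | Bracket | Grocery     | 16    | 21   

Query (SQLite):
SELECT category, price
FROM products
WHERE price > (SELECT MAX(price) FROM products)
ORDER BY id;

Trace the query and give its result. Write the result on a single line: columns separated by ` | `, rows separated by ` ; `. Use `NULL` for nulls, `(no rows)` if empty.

(no rows)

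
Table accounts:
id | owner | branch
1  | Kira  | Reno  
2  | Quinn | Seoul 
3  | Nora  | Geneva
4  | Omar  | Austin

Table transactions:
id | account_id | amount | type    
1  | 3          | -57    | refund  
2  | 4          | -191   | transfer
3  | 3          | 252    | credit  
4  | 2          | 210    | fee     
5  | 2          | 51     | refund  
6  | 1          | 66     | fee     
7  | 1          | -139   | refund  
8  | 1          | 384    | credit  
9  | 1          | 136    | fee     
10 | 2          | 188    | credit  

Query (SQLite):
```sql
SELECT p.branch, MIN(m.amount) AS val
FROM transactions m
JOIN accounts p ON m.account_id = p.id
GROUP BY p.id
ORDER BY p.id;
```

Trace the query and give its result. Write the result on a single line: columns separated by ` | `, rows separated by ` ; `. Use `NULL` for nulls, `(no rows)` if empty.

Join each transactions row to its accounts via account_id.
Group joined rows by accounts.id; compute MIN(m.amount) per group.
  1: ids {6, 7, 8, 9} → MIN(m.amount)=-139
  2: ids {4, 5, 10} → MIN(m.amount)=51
  3: ids {1, 3} → MIN(m.amount)=-57
  4: ids {2} → MIN(m.amount)=-191

Reno | -139 ; Seoul | 51 ; Geneva | -57 ; Austin | -191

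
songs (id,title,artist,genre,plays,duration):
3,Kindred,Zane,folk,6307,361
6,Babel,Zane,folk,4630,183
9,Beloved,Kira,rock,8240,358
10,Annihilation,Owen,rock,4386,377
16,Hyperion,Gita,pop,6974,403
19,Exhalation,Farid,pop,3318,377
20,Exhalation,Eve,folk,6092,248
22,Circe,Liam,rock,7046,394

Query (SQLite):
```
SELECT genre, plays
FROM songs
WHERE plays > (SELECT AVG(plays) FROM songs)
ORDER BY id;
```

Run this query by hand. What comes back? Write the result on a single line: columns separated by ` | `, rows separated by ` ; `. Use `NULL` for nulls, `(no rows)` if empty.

Scalar subquery: AVG(plays) over all songs rows = 5874.125.
Keep rows where plays > that value.

folk | 6307 ; rock | 8240 ; pop | 6974 ; folk | 6092 ; rock | 7046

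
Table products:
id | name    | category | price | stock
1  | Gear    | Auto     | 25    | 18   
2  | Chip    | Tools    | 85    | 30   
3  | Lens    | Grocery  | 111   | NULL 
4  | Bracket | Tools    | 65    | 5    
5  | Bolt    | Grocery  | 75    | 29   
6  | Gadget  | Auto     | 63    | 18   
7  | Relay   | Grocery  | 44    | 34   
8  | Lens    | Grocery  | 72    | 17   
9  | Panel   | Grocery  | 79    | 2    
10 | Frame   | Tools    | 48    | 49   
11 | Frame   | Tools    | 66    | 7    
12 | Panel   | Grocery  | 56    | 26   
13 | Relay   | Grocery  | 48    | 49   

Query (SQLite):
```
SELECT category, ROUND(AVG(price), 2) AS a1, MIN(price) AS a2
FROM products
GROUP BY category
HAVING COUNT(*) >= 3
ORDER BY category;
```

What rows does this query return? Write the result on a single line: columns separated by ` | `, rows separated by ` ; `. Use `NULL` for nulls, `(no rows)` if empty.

Grocery | 69.29 | 44 ; Tools | 66 | 48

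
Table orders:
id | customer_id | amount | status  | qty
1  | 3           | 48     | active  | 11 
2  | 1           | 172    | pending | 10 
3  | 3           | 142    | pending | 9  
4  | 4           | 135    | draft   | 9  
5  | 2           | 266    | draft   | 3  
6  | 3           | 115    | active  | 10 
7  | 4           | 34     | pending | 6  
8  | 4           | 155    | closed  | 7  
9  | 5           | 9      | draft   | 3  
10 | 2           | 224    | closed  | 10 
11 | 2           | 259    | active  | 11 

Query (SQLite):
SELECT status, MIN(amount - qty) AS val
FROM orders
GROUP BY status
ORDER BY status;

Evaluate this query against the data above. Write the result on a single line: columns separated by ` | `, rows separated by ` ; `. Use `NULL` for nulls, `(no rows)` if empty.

active | 37 ; closed | 148 ; draft | 6 ; pending | 28

For each row compute amount - qty.
Group by status; take MIN of the expression per group.
  active: ids {1, 6, 11} → MIN(amount - qty)=37
  closed: ids {8, 10} → MIN(amount - qty)=148
  draft: ids {4, 5, 9} → MIN(amount - qty)=6
  pending: ids {2, 3, 7} → MIN(amount - qty)=28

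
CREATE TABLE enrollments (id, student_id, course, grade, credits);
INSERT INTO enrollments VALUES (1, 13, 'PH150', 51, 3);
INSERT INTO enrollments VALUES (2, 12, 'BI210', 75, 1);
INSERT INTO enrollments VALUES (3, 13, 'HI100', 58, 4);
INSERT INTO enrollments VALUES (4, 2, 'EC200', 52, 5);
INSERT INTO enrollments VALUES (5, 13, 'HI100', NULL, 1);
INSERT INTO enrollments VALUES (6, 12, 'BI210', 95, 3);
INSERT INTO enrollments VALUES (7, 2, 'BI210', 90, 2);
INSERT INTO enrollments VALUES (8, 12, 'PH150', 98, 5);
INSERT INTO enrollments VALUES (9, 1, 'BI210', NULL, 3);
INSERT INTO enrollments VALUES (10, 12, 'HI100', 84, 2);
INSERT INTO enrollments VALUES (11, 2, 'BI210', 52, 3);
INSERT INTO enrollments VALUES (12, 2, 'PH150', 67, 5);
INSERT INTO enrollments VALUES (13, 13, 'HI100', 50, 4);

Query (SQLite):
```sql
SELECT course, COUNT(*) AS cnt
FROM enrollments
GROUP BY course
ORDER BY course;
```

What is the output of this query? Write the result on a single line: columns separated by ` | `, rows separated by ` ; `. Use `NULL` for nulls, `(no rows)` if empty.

BI210 | 5 ; EC200 | 1 ; HI100 | 4 ; PH150 | 3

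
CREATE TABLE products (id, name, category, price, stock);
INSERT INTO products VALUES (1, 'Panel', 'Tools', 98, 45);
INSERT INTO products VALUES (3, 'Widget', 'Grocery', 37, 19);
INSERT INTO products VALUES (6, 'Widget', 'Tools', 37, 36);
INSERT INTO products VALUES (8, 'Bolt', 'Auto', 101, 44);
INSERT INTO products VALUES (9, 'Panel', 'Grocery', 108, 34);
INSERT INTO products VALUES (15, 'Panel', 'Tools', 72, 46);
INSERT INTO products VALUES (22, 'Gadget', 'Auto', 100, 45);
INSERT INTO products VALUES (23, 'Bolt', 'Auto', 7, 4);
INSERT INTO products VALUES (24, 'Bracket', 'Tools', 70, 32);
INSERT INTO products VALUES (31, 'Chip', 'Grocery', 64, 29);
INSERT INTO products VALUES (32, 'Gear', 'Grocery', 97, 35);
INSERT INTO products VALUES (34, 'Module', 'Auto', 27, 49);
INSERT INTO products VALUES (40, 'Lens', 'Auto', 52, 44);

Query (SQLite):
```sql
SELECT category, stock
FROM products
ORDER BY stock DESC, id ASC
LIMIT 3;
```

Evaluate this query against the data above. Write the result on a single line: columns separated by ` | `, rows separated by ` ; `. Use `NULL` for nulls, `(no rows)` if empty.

Sort by stock desc, tiebreak id asc: (49, id=34), (46, id=15), (45, id=1), (45, id=22), (44, id=8), (44, id=40) …. Take first 3.

Auto | 49 ; Tools | 46 ; Tools | 45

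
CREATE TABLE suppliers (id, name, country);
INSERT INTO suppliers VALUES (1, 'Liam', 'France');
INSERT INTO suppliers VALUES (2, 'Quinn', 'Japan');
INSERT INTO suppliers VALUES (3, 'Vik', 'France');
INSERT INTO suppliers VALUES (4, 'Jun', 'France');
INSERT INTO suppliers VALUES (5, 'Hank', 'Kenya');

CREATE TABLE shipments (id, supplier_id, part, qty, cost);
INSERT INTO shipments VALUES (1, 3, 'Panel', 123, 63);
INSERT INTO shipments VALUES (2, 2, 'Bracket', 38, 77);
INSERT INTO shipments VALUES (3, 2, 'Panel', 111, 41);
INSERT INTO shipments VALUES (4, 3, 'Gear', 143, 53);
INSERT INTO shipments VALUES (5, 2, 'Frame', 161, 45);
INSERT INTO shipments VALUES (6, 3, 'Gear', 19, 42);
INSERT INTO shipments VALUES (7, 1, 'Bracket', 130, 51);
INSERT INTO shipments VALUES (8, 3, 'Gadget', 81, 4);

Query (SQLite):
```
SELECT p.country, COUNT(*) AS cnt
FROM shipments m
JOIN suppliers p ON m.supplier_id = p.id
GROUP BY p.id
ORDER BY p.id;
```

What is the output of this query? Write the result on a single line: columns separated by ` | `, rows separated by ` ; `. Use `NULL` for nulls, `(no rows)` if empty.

France | 1 ; Japan | 3 ; France | 4

Join each shipments row to its suppliers via supplier_id.
Group joined rows by suppliers.id; compute COUNT(*) per group.
  1: ids {7} → COUNT(*)=1
  2: ids {2, 3, 5} → COUNT(*)=3
  3: ids {1, 4, 6, 8} → COUNT(*)=4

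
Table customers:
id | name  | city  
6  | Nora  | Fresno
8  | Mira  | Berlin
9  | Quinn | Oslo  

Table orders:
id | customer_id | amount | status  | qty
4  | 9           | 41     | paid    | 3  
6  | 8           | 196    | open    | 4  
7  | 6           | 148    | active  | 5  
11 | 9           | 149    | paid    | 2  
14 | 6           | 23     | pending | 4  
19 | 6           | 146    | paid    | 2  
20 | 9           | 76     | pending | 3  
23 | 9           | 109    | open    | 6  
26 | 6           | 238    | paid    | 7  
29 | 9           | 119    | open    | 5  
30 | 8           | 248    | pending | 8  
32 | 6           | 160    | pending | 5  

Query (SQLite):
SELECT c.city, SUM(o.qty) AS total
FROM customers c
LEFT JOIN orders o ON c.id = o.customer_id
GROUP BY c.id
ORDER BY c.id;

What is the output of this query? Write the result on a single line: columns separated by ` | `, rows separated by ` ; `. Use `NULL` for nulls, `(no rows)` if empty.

Fresno | 23 ; Berlin | 12 ; Oslo | 19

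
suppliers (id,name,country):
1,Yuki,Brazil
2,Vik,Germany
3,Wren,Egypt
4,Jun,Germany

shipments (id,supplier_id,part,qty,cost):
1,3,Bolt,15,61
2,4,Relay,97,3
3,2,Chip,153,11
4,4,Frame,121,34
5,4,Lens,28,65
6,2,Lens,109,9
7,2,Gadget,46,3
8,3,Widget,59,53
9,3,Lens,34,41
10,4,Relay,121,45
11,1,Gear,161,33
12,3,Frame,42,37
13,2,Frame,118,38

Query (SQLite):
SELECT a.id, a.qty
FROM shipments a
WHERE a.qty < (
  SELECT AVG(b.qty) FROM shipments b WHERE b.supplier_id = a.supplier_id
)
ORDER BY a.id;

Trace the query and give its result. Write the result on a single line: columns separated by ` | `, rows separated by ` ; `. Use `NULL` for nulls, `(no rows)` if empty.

For each shipments row a, compute AVG(qty) over rows sharing a.supplier_id.
Keep row a if a.qty < that per-group AVG.
  supplier_id=1: AVG(qty) = 161.0
  supplier_id=2: AVG(qty) = 106.5
  supplier_id=3: AVG(qty) = 37.5
  supplier_id=4: AVG(qty) = 91.75

1 | 15 ; 5 | 28 ; 7 | 46 ; 9 | 34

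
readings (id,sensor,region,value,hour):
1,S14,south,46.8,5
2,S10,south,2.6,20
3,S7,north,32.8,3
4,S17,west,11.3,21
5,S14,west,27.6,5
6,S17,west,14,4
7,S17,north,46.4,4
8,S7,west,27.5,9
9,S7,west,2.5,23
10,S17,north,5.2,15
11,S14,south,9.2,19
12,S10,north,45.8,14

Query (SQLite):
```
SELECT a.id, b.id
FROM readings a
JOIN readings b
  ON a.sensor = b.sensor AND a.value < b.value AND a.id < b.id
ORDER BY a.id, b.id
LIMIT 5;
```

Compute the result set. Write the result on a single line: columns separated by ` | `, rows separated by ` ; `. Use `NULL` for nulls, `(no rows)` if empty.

2 | 12 ; 4 | 6 ; 4 | 7 ; 6 | 7

Pairs (a,b) with same sensor, a.value < b.value, a.id < b.id.
sensor groups: S10:{2,12} S14:{1,5,11} S17:{4,6,7,10} S7:{3,8,9}
Ordered by (a.id, b.id); first 5.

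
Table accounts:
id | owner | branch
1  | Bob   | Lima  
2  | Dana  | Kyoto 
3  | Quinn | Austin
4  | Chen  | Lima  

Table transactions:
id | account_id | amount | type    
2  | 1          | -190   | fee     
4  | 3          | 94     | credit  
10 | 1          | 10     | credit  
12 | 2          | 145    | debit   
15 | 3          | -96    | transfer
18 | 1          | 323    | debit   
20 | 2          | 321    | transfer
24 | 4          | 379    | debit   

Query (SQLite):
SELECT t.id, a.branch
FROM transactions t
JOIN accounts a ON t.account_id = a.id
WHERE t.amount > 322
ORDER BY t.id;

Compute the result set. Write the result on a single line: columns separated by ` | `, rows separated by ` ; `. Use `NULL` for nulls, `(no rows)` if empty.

Each transactions row matches the accounts row where account_id = accounts.id.
Then keep rows with t.amount > 322.

18 | Lima ; 24 | Lima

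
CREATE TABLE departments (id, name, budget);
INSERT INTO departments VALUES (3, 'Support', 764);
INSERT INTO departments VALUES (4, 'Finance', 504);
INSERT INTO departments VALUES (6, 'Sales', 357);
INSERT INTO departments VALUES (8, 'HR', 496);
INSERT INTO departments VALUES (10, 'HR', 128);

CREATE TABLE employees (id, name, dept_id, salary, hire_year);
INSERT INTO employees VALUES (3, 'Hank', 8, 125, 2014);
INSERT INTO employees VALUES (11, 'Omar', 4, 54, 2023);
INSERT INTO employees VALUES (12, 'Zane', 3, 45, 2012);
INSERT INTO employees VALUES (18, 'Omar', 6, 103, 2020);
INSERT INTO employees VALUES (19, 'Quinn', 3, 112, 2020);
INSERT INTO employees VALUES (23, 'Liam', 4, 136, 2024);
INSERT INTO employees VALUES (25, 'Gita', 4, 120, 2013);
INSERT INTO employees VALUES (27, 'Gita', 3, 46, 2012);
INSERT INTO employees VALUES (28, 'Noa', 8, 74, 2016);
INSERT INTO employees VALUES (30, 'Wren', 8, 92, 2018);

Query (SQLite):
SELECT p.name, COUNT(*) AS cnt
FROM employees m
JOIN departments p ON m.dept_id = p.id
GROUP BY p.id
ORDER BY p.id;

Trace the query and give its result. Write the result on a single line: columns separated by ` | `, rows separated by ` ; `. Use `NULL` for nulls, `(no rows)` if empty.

Join each employees row to its departments via dept_id.
Group joined rows by departments.id; compute COUNT(*) per group.
  3: ids {12, 19, 27} → COUNT(*)=3
  4: ids {11, 23, 25} → COUNT(*)=3
  6: ids {18} → COUNT(*)=1
  8: ids {3, 28, 30} → COUNT(*)=3

Support | 3 ; Finance | 3 ; Sales | 1 ; HR | 3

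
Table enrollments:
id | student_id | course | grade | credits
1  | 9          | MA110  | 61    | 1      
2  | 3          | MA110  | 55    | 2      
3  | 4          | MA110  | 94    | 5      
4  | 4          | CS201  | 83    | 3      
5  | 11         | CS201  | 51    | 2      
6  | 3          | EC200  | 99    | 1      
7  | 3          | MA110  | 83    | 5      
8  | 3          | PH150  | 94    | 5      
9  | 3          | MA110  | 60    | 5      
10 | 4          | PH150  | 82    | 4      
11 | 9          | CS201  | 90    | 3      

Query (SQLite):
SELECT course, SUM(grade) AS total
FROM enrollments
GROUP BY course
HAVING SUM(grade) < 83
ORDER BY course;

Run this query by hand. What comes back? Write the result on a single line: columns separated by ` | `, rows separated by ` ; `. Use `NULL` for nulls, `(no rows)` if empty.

(no rows)

Partition enrollments by course; compute SUM(grade) within each group.
HAVING: keep groups where SUM(grade) < 83.
  CS201: ids {4, 5, 11} → SUM(grade)=224
  EC200: ids {6} → SUM(grade)=99
  MA110: ids {1, 2, 3, 7, 9} → SUM(grade)=353
  PH150: ids {8, 10} → SUM(grade)=176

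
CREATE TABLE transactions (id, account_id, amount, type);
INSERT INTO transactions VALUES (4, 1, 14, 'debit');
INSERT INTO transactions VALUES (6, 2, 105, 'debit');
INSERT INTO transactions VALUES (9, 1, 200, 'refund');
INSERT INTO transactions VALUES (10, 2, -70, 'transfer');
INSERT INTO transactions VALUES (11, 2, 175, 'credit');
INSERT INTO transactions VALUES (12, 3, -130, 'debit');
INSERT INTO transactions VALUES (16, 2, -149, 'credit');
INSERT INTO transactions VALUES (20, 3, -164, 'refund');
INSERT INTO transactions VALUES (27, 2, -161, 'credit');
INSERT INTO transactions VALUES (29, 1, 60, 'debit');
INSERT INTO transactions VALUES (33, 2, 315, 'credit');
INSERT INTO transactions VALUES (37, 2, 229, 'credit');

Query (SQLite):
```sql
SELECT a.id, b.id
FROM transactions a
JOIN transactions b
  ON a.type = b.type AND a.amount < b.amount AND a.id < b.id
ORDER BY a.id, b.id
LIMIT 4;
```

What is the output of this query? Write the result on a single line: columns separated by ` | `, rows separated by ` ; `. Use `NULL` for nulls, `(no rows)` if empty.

Pairs (a,b) with same type, a.amount < b.amount, a.id < b.id.
type groups: credit:{11,16,27,33,37} debit:{4,6,12,29} refund:{9,20} transfer:{10}
Ordered by (a.id, b.id); first 4.

4 | 6 ; 4 | 29 ; 11 | 33 ; 11 | 37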